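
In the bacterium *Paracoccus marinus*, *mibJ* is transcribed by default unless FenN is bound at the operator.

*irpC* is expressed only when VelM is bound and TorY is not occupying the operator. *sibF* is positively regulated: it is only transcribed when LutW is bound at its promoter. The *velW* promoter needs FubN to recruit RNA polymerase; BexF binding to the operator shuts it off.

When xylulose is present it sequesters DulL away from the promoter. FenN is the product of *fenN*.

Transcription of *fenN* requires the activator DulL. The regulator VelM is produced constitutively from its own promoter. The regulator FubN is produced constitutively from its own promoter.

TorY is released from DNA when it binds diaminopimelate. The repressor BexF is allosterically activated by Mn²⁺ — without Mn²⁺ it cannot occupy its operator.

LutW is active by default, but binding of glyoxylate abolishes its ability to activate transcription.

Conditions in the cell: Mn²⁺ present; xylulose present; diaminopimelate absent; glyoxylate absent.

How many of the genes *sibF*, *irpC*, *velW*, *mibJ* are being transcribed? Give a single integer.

Glyoxylate is absent, so LutW is active.
No repressor is bound and LutW is active, so *sibF* is transcribed.
→ *sibF* is ON.
VelM is produced constitutively and is active.
Diaminopimelate is absent, so TorY is active.
With repressor TorY bound, *irpC* is not transcribed.
→ *irpC* is OFF.
Mn²⁺ is present, so BexF is active.
FubN is produced constitutively and is active.
With repressor BexF bound, *velW* is not transcribed.
→ *velW* is OFF.
Xylulose is present, so DulL is inactive.
Required activator DulL is absent, so *fenN* is not transcribed.
So FenN is not produced.
With no repressor bound, *mibJ* is transcribed.
→ *mibJ* is ON.
2 of the 4 genes are transcribed.

2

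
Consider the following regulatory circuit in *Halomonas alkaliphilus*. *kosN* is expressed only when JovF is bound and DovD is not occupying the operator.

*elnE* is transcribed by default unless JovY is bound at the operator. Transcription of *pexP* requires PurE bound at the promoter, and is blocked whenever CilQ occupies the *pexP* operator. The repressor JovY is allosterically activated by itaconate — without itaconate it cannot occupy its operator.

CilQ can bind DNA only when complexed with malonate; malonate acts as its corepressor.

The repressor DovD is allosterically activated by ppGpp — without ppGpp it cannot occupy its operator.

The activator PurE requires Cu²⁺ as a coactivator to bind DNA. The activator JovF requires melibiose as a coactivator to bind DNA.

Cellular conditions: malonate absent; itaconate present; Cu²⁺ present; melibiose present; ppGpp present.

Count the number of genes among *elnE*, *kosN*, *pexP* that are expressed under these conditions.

1

Itaconate is present, so JovY is active.
With repressor JovY bound, *elnE* is not transcribed.
→ *elnE* is OFF.
Melibiose is present, so JovF is active.
ppGpp is present, so DovD is active.
With repressor DovD bound, *kosN* is not transcribed.
→ *kosN* is OFF.
Cu²⁺ is present, so PurE is active.
Malonate is absent, so CilQ is inactive.
No repressor is bound and PurE is active, so *pexP* is transcribed.
→ *pexP* is ON.
1 of the 3 genes is transcribed.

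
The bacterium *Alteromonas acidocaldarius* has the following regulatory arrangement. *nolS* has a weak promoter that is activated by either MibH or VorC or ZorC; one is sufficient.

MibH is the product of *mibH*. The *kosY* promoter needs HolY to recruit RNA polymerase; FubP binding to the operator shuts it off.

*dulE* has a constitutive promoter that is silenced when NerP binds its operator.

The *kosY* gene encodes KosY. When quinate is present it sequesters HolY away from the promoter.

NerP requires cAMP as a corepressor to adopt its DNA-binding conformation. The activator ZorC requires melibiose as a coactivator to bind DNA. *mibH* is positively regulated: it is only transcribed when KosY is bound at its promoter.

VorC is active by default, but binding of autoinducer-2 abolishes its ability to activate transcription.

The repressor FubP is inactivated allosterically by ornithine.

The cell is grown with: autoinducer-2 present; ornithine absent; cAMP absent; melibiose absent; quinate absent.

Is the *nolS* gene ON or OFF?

Quinate is absent, so HolY is active.
Ornithine is absent, so FubP is active.
With repressor FubP bound, *kosY* is not transcribed.
So KosY is not produced.
Required activator KosY is absent, so *mibH* is not transcribed.
So MibH is not produced.
Autoinducer-2 is present, so VorC is inactive.
Melibiose is absent, so ZorC is inactive.
No activator is available at the *nolS* promoter, so *nolS* is not transcribed.

OFF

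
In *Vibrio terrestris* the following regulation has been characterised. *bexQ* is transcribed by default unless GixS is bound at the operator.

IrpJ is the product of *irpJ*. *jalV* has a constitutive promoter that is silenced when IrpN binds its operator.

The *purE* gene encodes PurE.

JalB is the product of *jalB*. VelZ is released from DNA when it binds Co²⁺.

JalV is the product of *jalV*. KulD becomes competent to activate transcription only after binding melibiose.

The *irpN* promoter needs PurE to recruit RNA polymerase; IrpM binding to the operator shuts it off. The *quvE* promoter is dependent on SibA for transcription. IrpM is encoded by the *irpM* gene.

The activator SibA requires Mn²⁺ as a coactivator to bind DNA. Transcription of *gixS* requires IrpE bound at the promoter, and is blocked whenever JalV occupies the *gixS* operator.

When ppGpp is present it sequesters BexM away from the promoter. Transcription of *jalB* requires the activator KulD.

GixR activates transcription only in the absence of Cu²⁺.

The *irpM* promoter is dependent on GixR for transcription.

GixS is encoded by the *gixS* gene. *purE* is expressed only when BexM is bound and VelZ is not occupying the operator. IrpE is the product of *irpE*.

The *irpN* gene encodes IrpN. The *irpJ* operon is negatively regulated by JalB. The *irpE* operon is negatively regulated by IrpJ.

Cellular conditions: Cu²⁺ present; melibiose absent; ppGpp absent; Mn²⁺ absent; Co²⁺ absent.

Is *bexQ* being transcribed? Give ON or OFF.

ppGpp is absent, so BexM is active.
Co²⁺ is absent, so VelZ is active.
With repressor VelZ bound, *purE* is not transcribed.
So PurE is not produced.
Cu²⁺ is present, so GixR is inactive.
Required activator GixR is absent, so *irpM* is not transcribed.
So IrpM is not produced.
Required activator PurE is absent, so *irpN* is not transcribed.
So IrpN is not produced.
With no repressor bound, *jalV* is transcribed.
So JalV is produced and active.
Melibiose is absent, so KulD is inactive.
Required activator KulD is absent, so *jalB* is not transcribed.
So JalB is not produced.
With no repressor bound, *irpJ* is transcribed.
So IrpJ is produced and active.
With repressor IrpJ bound, *irpE* is not transcribed.
So IrpE is not produced.
With repressor JalV bound, *gixS* is not transcribed.
So GixS is not produced.
With no repressor bound, *bexQ* is transcribed.

ON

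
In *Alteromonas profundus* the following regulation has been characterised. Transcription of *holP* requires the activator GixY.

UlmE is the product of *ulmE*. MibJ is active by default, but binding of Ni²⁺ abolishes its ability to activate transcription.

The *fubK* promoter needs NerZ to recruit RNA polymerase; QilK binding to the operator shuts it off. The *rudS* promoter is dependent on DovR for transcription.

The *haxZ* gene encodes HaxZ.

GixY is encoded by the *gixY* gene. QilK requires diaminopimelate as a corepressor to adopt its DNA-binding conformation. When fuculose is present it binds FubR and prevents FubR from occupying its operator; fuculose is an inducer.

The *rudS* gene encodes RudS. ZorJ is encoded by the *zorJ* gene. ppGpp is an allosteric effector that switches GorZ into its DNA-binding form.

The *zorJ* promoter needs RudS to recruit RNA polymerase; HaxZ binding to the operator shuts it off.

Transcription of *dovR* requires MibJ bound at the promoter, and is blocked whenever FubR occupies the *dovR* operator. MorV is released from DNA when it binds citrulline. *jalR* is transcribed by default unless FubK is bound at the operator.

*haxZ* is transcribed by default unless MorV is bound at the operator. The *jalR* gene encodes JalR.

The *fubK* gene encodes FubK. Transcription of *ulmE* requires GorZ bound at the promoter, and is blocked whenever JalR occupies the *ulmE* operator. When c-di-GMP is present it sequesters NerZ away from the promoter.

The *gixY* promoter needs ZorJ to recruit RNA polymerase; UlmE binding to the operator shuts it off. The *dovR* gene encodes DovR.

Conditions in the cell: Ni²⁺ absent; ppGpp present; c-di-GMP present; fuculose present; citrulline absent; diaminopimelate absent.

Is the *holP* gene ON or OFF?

ON

Ni²⁺ is absent, so MibJ is active.
Fuculose is present, so FubR is inactive.
No repressor is bound and MibJ is active, so *dovR* is transcribed.
So DovR is produced and active.
No repressor is bound and DovR is active, so *rudS* is transcribed.
So RudS is produced and active.
Citrulline is absent, so MorV is active.
With repressor MorV bound, *haxZ* is not transcribed.
So HaxZ is not produced.
No repressor is bound and RudS is active, so *zorJ* is transcribed.
So ZorJ is produced and active.
ppGpp is present, so GorZ is active.
Diaminopimelate is absent, so QilK is inactive.
c-di-GMP is present, so NerZ is inactive.
Required activator NerZ is absent, so *fubK* is not transcribed.
So FubK is not produced.
With no repressor bound, *jalR* is transcribed.
So JalR is produced and active.
With repressor JalR bound, *ulmE* is not transcribed.
So UlmE is not produced.
No repressor is bound and ZorJ is active, so *gixY* is transcribed.
So GixY is produced and active.
No repressor is bound and GixY is active, so *holP* is transcribed.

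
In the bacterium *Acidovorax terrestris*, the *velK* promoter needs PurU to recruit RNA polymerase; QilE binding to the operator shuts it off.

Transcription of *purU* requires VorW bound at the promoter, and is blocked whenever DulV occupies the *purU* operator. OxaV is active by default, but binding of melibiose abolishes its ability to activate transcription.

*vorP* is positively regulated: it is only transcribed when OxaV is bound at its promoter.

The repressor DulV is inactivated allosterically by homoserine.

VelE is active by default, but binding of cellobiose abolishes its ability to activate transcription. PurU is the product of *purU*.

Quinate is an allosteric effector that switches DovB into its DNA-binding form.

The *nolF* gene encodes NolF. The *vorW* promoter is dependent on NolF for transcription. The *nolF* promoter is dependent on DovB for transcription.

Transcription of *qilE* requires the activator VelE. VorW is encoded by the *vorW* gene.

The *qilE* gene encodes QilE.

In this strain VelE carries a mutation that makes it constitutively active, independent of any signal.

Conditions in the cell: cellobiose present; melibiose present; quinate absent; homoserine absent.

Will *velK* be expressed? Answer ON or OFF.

OFF

Homoserine is absent, so DulV is active.
Quinate is absent, so DovB is inactive.
Required activator DovB is absent, so *nolF* is not transcribed.
So NolF is not produced.
Required activator NolF is absent, so *vorW* is not transcribed.
So VorW is not produced.
With repressor DulV bound, *purU* is not transcribed.
So PurU is not produced.
VelE is constitutively active in this strain.
No repressor is bound and VelE is active, so *qilE* is transcribed.
So QilE is produced and active.
With repressor QilE bound, *velK* is not transcribed.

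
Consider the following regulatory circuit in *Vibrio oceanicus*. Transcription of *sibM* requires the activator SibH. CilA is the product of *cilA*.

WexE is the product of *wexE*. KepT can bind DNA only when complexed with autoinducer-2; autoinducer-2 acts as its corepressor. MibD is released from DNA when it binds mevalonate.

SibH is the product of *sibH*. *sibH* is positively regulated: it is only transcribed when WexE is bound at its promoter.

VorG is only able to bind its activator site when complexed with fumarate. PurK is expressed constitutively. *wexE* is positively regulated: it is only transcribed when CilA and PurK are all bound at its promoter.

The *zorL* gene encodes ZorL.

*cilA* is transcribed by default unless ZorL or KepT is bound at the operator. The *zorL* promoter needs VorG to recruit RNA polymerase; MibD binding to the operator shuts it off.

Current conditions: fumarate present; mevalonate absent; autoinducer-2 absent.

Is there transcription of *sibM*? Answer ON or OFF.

ON

Fumarate is present, so VorG is active.
Mevalonate is absent, so MibD is active.
With repressor MibD bound, *zorL* is not transcribed.
So ZorL is not produced.
Autoinducer-2 is absent, so KepT is inactive.
With no repressor bound, *cilA* is transcribed.
So CilA is produced and active.
PurK is produced constitutively and is active.
No repressor is bound and CilA and PurK are active, so *wexE* is transcribed.
So WexE is produced and active.
No repressor is bound and WexE is active, so *sibH* is transcribed.
So SibH is produced and active.
No repressor is bound and SibH is active, so *sibM* is transcribed.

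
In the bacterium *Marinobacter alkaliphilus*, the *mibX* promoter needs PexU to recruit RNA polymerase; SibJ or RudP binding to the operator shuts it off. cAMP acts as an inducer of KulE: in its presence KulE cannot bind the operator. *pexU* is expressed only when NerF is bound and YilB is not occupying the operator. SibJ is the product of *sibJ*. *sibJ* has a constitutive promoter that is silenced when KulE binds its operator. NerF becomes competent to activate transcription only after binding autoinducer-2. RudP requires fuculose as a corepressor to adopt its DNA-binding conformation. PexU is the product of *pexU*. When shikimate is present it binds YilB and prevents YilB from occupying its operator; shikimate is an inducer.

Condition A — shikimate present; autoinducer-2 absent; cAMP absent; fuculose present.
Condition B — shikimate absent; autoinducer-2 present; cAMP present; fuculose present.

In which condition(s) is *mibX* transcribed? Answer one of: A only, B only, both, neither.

Condition A:
Shikimate is present, so YilB is inactive.
Autoinducer-2 is absent, so NerF is inactive.
Required activator NerF is absent, so *pexU* is not transcribed.
So PexU is not produced.
cAMP is absent, so KulE is active.
With repressor KulE bound, *sibJ* is not transcribed.
So SibJ is not produced.
Fuculose is present, so RudP is active.
With repressor RudP bound, *mibX* is not transcribed.
→ *mibX* is OFF in A.
Condition B:
Shikimate is absent, so YilB is active.
Autoinducer-2 is present, so NerF is active.
With repressor YilB bound, *pexU* is not transcribed.
So PexU is not produced.
cAMP is present, so KulE is inactive.
With no repressor bound, *sibJ* is transcribed.
So SibJ is produced and active.
Fuculose is present, so RudP is active.
With repressor SibJ bound, *mibX* is not transcribed.
→ *mibX* is OFF in B.

neither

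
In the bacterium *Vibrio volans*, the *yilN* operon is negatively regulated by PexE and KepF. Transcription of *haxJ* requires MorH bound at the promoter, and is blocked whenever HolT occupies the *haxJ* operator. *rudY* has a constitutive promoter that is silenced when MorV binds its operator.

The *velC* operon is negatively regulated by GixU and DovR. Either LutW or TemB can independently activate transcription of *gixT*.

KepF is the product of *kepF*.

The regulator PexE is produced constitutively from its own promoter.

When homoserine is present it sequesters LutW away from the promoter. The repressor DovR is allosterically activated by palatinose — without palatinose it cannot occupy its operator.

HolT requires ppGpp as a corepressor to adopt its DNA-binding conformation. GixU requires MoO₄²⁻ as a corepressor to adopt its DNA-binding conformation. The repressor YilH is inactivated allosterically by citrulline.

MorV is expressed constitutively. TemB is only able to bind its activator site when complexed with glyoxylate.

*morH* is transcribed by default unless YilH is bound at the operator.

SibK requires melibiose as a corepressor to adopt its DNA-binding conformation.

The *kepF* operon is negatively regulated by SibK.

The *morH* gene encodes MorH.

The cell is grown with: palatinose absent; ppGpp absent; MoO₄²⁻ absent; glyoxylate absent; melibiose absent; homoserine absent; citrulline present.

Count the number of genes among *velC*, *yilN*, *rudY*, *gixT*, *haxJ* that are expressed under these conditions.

MoO₄²⁻ is absent, so GixU is inactive.
Palatinose is absent, so DovR is inactive.
With no repressor bound, *velC* is transcribed.
→ *velC* is ON.
PexE is produced constitutively and is active.
Melibiose is absent, so SibK is inactive.
With no repressor bound, *kepF* is transcribed.
So KepF is produced and active.
With repressor PexE bound, *yilN* is not transcribed.
→ *yilN* is OFF.
MorV is produced constitutively and is active.
With repressor MorV bound, *rudY* is not transcribed.
→ *rudY* is OFF.
Homoserine is absent, so LutW is active.
Glyoxylate is absent, so TemB is inactive.
Activator LutW is present, so *gixT* is transcribed.
→ *gixT* is ON.
ppGpp is absent, so HolT is inactive.
Citrulline is present, so YilH is inactive.
With no repressor bound, *morH* is transcribed.
So MorH is produced and active.
No repressor is bound and MorH is active, so *haxJ* is transcribed.
→ *haxJ* is ON.
3 of the 5 genes are transcribed.

3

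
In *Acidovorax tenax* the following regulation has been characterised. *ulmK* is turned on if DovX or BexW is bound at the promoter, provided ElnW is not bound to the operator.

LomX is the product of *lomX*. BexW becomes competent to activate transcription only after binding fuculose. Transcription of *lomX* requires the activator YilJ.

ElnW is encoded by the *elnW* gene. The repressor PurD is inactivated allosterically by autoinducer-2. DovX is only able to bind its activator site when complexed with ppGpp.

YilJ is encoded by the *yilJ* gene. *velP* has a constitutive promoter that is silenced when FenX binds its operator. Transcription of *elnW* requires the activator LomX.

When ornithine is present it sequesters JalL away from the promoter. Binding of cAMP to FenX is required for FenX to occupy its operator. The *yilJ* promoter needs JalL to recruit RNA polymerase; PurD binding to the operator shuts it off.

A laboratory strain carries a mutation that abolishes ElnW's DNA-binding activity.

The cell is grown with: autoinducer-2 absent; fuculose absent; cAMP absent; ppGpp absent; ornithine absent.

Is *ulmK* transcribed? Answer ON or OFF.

OFF

ppGpp is absent, so DovX is inactive.
ElnW is non-functional in this strain, so it has no effect.
Fuculose is absent, so BexW is inactive.
No activator is available at the *ulmK* promoter, so *ulmK* is not transcribed.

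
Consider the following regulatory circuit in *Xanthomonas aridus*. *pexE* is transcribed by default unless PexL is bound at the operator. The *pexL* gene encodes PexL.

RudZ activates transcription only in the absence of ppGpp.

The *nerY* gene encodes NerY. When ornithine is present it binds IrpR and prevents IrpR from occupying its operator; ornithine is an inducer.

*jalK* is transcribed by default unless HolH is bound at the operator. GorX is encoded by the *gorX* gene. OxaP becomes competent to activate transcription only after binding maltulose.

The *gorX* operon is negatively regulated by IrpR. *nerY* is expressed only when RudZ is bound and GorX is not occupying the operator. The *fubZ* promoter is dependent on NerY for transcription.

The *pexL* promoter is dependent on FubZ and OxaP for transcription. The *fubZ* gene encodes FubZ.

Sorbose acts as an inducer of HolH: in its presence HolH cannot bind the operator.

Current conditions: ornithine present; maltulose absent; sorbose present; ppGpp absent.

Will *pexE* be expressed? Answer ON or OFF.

ON

Ornithine is present, so IrpR is inactive.
With no repressor bound, *gorX* is transcribed.
So GorX is produced and active.
ppGpp is absent, so RudZ is active.
With repressor GorX bound, *nerY* is not transcribed.
So NerY is not produced.
Required activator NerY is absent, so *fubZ* is not transcribed.
So FubZ is not produced.
Maltulose is absent, so OxaP is inactive.
Required activator FubZ is absent, so *pexL* is not transcribed.
So PexL is not produced.
With no repressor bound, *pexE* is transcribed.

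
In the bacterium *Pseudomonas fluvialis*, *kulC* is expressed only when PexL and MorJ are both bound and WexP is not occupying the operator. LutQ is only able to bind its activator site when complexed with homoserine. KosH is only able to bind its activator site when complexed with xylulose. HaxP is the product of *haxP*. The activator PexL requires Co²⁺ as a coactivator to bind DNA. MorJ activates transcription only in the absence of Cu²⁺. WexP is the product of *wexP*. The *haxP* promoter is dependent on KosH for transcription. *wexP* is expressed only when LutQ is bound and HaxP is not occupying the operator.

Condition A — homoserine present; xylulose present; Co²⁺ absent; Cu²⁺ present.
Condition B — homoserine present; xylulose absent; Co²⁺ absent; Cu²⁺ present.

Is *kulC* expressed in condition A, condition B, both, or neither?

neither

Condition A:
Homoserine is present, so LutQ is active.
Xylulose is present, so KosH is active.
No repressor is bound and KosH is active, so *haxP* is transcribed.
So HaxP is produced and active.
With repressor HaxP bound, *wexP* is not transcribed.
So WexP is not produced.
Co²⁺ is absent, so PexL is inactive.
Cu²⁺ is present, so MorJ is inactive.
Required activator PexL is absent, so *kulC* is not transcribed.
→ *kulC* is OFF in A.
Condition B:
Homoserine is present, so LutQ is active.
Xylulose is absent, so KosH is inactive.
Required activator KosH is absent, so *haxP* is not transcribed.
So HaxP is not produced.
No repressor is bound and LutQ is active, so *wexP* is transcribed.
So WexP is produced and active.
Co²⁺ is absent, so PexL is inactive.
Cu²⁺ is present, so MorJ is inactive.
With repressor WexP bound, *kulC* is not transcribed.
→ *kulC* is OFF in B.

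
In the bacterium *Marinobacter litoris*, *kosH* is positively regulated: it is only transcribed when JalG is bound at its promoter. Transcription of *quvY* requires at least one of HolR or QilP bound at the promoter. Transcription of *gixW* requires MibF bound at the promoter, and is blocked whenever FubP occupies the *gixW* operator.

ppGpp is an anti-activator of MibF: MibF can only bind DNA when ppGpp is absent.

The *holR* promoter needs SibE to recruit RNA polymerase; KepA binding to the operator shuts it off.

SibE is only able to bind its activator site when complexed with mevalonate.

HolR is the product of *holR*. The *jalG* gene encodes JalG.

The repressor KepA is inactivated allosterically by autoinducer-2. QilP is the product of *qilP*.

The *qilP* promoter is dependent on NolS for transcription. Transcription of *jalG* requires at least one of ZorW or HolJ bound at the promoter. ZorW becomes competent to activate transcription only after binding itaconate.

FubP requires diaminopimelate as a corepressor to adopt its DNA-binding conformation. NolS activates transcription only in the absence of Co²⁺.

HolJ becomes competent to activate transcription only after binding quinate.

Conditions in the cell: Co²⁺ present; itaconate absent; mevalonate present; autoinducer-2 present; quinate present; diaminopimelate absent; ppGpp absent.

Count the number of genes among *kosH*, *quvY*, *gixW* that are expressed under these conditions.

3

Itaconate is absent, so ZorW is inactive.
Quinate is present, so HolJ is active.
Activator HolJ is present, so *jalG* is transcribed.
So JalG is produced and active.
No repressor is bound and JalG is active, so *kosH* is transcribed.
→ *kosH* is ON.
Autoinducer-2 is present, so KepA is inactive.
Mevalonate is present, so SibE is active.
No repressor is bound and SibE is active, so *holR* is transcribed.
So HolR is produced and active.
Co²⁺ is present, so NolS is inactive.
Required activator NolS is absent, so *qilP* is not transcribed.
So QilP is not produced.
Activator HolR is present, so *quvY* is transcribed.
→ *quvY* is ON.
ppGpp is absent, so MibF is active.
Diaminopimelate is absent, so FubP is inactive.
No repressor is bound and MibF is active, so *gixW* is transcribed.
→ *gixW* is ON.
3 of the 3 genes are transcribed.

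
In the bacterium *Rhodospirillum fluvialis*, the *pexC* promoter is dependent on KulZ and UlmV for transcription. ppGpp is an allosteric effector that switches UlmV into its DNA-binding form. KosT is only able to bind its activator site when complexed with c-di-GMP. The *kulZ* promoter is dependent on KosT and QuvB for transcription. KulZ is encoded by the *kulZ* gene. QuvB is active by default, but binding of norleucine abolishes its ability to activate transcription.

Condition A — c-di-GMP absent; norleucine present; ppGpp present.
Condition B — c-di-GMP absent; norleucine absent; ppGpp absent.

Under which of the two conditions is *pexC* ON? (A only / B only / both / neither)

neither

Condition A:
c-di-GMP is absent, so KosT is inactive.
Norleucine is present, so QuvB is inactive.
Required activator KosT is absent, so *kulZ* is not transcribed.
So KulZ is not produced.
ppGpp is present, so UlmV is active.
Required activator KulZ is absent, so *pexC* is not transcribed.
→ *pexC* is OFF in A.
Condition B:
c-di-GMP is absent, so KosT is inactive.
Norleucine is absent, so QuvB is active.
Required activator KosT is absent, so *kulZ* is not transcribed.
So KulZ is not produced.
ppGpp is absent, so UlmV is inactive.
Required activator KulZ is absent, so *pexC* is not transcribed.
→ *pexC* is OFF in B.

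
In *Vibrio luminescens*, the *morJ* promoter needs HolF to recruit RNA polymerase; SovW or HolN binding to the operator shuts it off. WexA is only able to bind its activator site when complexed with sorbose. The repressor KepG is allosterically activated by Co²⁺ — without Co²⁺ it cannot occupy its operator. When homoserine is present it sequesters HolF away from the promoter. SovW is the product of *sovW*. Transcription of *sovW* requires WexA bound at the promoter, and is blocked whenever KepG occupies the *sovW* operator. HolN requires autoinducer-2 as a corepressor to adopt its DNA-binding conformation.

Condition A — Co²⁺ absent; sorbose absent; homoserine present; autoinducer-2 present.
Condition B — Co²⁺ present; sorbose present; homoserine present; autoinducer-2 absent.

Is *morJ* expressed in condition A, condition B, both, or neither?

neither

Condition A:
Co²⁺ is absent, so KepG is inactive.
Sorbose is absent, so WexA is inactive.
Required activator WexA is absent, so *sovW* is not transcribed.
So SovW is not produced.
Homoserine is present, so HolF is inactive.
Autoinducer-2 is present, so HolN is active.
With repressor HolN bound, *morJ* is not transcribed.
→ *morJ* is OFF in A.
Condition B:
Co²⁺ is present, so KepG is active.
Sorbose is present, so WexA is active.
With repressor KepG bound, *sovW* is not transcribed.
So SovW is not produced.
Homoserine is present, so HolF is inactive.
Autoinducer-2 is absent, so HolN is inactive.
Required activator HolF is absent, so *morJ* is not transcribed.
→ *morJ* is OFF in B.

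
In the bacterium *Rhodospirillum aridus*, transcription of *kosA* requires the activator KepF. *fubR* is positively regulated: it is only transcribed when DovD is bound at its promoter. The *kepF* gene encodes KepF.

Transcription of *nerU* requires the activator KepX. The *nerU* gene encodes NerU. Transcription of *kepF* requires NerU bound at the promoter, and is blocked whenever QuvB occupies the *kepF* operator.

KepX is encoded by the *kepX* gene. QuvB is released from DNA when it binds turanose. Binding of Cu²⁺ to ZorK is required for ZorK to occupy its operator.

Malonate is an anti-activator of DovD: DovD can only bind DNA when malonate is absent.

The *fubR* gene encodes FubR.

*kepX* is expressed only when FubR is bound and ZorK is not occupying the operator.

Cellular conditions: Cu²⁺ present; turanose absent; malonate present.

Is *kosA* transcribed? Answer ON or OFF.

OFF

Malonate is present, so DovD is inactive.
Required activator DovD is absent, so *fubR* is not transcribed.
So FubR is not produced.
Cu²⁺ is present, so ZorK is active.
With repressor ZorK bound, *kepX* is not transcribed.
So KepX is not produced.
Required activator KepX is absent, so *nerU* is not transcribed.
So NerU is not produced.
Turanose is absent, so QuvB is active.
With repressor QuvB bound, *kepF* is not transcribed.
So KepF is not produced.
Required activator KepF is absent, so *kosA* is not transcribed.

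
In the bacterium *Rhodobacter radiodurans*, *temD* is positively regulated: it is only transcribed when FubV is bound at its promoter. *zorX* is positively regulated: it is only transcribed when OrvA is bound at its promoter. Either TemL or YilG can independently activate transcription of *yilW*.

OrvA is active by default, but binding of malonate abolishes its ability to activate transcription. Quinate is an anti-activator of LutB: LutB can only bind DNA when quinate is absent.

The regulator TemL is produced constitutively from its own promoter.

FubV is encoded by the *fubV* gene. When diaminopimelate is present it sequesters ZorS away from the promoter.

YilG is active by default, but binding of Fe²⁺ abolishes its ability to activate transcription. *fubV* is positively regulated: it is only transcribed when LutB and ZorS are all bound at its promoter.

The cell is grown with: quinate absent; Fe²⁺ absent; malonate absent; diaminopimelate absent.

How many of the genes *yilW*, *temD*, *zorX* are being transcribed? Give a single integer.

TemL is produced constitutively and is active.
Fe²⁺ is absent, so YilG is active.
Activator TemL is present, so *yilW* is transcribed.
→ *yilW* is ON.
Quinate is absent, so LutB is active.
Diaminopimelate is absent, so ZorS is active.
No repressor is bound and LutB and ZorS are active, so *fubV* is transcribed.
So FubV is produced and active.
No repressor is bound and FubV is active, so *temD* is transcribed.
→ *temD* is ON.
Malonate is absent, so OrvA is active.
No repressor is bound and OrvA is active, so *zorX* is transcribed.
→ *zorX* is ON.
3 of the 3 genes are transcribed.

3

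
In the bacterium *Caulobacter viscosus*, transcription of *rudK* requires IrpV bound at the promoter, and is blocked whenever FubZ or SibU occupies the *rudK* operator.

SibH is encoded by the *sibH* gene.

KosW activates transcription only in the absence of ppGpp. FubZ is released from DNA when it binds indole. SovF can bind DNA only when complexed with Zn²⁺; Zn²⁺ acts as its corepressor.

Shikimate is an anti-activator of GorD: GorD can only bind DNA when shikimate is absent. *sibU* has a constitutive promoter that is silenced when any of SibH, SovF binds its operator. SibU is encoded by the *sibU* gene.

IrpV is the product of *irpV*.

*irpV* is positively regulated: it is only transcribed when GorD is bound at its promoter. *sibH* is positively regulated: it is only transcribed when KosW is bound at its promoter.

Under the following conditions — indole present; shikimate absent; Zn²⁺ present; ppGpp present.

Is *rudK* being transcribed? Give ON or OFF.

ON

Indole is present, so FubZ is inactive.
Shikimate is absent, so GorD is active.
No repressor is bound and GorD is active, so *irpV* is transcribed.
So IrpV is produced and active.
ppGpp is present, so KosW is inactive.
Required activator KosW is absent, so *sibH* is not transcribed.
So SibH is not produced.
Zn²⁺ is present, so SovF is active.
With repressor SovF bound, *sibU* is not transcribed.
So SibU is not produced.
No repressor is bound and IrpV is active, so *rudK* is transcribed.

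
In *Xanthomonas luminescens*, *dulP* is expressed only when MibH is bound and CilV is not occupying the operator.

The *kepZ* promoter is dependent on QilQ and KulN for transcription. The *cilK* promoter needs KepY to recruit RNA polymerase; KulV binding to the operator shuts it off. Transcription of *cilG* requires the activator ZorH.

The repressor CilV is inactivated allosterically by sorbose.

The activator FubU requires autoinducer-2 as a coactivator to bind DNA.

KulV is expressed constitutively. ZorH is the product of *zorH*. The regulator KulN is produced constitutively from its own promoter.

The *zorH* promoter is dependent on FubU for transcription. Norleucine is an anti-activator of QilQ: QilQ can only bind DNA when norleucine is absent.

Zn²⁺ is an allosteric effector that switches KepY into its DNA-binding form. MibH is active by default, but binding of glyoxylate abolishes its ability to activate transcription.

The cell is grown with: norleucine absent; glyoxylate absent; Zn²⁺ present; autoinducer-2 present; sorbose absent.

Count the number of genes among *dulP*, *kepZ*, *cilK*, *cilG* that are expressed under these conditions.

2

Glyoxylate is absent, so MibH is active.
Sorbose is absent, so CilV is active.
With repressor CilV bound, *dulP* is not transcribed.
→ *dulP* is OFF.
Norleucine is absent, so QilQ is active.
KulN is produced constitutively and is active.
No repressor is bound and QilQ and KulN are active, so *kepZ* is transcribed.
→ *kepZ* is ON.
KulV is produced constitutively and is active.
Zn²⁺ is present, so KepY is active.
With repressor KulV bound, *cilK* is not transcribed.
→ *cilK* is OFF.
Autoinducer-2 is present, so FubU is active.
No repressor is bound and FubU is active, so *zorH* is transcribed.
So ZorH is produced and active.
No repressor is bound and ZorH is active, so *cilG* is transcribed.
→ *cilG* is ON.
2 of the 4 genes are transcribed.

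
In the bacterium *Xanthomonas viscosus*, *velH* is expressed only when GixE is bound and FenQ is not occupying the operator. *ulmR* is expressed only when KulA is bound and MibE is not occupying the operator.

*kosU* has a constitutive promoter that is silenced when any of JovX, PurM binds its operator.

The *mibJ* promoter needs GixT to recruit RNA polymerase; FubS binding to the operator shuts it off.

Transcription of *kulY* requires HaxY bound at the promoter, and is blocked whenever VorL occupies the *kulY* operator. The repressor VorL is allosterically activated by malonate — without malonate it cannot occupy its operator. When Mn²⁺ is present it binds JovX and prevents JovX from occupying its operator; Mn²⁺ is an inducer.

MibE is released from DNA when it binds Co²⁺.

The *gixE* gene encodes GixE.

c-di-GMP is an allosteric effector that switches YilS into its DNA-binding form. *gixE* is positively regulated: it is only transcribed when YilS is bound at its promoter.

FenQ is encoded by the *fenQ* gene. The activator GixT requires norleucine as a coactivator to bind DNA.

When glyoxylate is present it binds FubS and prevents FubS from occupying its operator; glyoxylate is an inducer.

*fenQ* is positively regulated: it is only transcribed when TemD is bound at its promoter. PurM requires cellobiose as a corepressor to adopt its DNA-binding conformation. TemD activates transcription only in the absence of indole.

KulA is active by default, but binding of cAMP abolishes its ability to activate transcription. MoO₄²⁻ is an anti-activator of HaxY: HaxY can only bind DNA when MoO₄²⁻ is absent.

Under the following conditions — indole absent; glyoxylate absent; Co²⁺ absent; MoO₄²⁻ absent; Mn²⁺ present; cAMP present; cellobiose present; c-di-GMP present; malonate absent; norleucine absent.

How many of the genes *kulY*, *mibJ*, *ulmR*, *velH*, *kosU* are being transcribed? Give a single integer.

Malonate is absent, so VorL is inactive.
MoO₄²⁻ is absent, so HaxY is active.
No repressor is bound and HaxY is active, so *kulY* is transcribed.
→ *kulY* is ON.
Norleucine is absent, so GixT is inactive.
Glyoxylate is absent, so FubS is active.
With repressor FubS bound, *mibJ* is not transcribed.
→ *mibJ* is OFF.
Co²⁺ is absent, so MibE is active.
cAMP is present, so KulA is inactive.
With repressor MibE bound, *ulmR* is not transcribed.
→ *ulmR* is OFF.
c-di-GMP is present, so YilS is active.
No repressor is bound and YilS is active, so *gixE* is transcribed.
So GixE is produced and active.
Indole is absent, so TemD is active.
No repressor is bound and TemD is active, so *fenQ* is transcribed.
So FenQ is produced and active.
With repressor FenQ bound, *velH* is not transcribed.
→ *velH* is OFF.
Mn²⁺ is present, so JovX is inactive.
Cellobiose is present, so PurM is active.
With repressor PurM bound, *kosU* is not transcribed.
→ *kosU* is OFF.
1 of the 5 genes is transcribed.

1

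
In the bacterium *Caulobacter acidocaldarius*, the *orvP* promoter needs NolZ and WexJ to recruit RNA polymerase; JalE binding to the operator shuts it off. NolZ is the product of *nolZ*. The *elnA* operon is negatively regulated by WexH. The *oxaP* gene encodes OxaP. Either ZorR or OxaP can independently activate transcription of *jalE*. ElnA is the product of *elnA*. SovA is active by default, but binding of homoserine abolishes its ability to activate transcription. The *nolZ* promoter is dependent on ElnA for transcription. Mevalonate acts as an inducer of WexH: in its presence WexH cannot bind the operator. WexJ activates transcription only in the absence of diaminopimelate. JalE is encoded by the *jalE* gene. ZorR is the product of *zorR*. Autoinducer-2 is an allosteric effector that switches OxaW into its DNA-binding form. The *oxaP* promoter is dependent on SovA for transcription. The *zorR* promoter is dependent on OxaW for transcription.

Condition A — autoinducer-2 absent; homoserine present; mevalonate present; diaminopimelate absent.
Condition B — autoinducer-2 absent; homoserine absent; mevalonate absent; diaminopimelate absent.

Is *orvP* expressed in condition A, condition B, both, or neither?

A only

Condition A:
Autoinducer-2 is absent, so OxaW is inactive.
Required activator OxaW is absent, so *zorR* is not transcribed.
So ZorR is not produced.
Homoserine is present, so SovA is inactive.
Required activator SovA is absent, so *oxaP* is not transcribed.
So OxaP is not produced.
No activator is available at the *jalE* promoter, so *jalE* is not transcribed.
So JalE is not produced.
Mevalonate is present, so WexH is inactive.
With no repressor bound, *elnA* is transcribed.
So ElnA is produced and active.
No repressor is bound and ElnA is active, so *nolZ* is transcribed.
So NolZ is produced and active.
Diaminopimelate is absent, so WexJ is active.
No repressor is bound and NolZ and WexJ are active, so *orvP* is transcribed.
→ *orvP* is ON in A.
Condition B:
Autoinducer-2 is absent, so OxaW is inactive.
Required activator OxaW is absent, so *zorR* is not transcribed.
So ZorR is not produced.
Homoserine is absent, so SovA is active.
No repressor is bound and SovA is active, so *oxaP* is transcribed.
So OxaP is produced and active.
Activator OxaP is present, so *jalE* is transcribed.
So JalE is produced and active.
Mevalonate is absent, so WexH is active.
With repressor WexH bound, *elnA* is not transcribed.
So ElnA is not produced.
Required activator ElnA is absent, so *nolZ* is not transcribed.
So NolZ is not produced.
Diaminopimelate is absent, so WexJ is active.
With repressor JalE bound, *orvP* is not transcribed.
→ *orvP* is OFF in B.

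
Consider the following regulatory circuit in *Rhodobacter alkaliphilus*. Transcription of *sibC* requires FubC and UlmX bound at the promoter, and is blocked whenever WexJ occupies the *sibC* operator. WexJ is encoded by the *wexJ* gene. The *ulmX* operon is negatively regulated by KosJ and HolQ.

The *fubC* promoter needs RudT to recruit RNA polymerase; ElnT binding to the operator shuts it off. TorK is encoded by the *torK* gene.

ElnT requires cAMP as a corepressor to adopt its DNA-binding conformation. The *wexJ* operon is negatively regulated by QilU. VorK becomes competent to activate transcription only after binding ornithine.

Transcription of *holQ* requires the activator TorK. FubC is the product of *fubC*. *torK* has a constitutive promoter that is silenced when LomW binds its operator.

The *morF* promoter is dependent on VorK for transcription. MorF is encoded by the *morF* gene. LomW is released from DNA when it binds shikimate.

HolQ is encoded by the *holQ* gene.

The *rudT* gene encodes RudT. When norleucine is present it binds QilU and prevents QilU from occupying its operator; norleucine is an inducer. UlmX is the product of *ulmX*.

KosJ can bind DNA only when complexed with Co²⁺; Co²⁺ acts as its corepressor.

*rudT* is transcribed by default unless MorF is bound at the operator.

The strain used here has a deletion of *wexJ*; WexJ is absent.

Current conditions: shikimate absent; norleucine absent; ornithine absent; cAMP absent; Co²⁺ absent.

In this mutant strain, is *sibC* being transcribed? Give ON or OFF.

cAMP is absent, so ElnT is inactive.
Ornithine is absent, so VorK is inactive.
Required activator VorK is absent, so *morF* is not transcribed.
So MorF is not produced.
With no repressor bound, *rudT* is transcribed.
So RudT is produced and active.
No repressor is bound and RudT is active, so *fubC* is transcribed.
So FubC is produced and active.
Co²⁺ is absent, so KosJ is inactive.
Shikimate is absent, so LomW is active.
With repressor LomW bound, *torK* is not transcribed.
So TorK is not produced.
Required activator TorK is absent, so *holQ* is not transcribed.
So HolQ is not produced.
With no repressor bound, *ulmX* is transcribed.
So UlmX is produced and active.
WexJ is non-functional in this strain, so it has no effect.
No repressor is bound and FubC and UlmX are active, so *sibC* is transcribed.

ON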